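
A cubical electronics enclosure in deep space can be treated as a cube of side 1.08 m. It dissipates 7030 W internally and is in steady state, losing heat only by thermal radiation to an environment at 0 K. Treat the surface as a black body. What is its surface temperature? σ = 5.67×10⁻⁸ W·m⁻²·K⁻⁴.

Steady state: internal power = radiated power, P = εσA T⁴.
Radiating area A = 6L² = 6.998 m².
T⁴ = P/(εσA) = 7030/(1.0·5.67×10⁻⁸·6.998) = 1.772×10¹⁰ K⁴.
T = (1.772×10¹⁰)^(1/4).

T ≈ 365 K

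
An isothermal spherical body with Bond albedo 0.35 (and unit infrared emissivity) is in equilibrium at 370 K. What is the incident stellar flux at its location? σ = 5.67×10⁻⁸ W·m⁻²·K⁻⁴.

(1−a)S·πr² = σ·4πr²·T⁴ ⇒ S = 4σT⁴/(1−a).
S = 4·5.67×10⁻⁸·1.874×10¹⁰/0.650.

S ≈ 6540 W/m²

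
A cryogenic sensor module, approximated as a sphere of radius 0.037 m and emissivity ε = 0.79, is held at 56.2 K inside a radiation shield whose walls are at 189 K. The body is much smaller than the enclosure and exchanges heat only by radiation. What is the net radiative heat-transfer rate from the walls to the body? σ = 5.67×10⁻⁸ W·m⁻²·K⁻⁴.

For a small grey body in a large enclosure: P_net = εσA(T_body⁴ − T_wall⁴).
A = 4πr² = 0.01720 m²; T_body⁴ − T_wall⁴ = 9.976×10⁶ − 1.276×10⁹ = -1.266×10⁹ K⁴.
|P_net| = 0.79·5.67×10⁻⁸·0.01720·1.266×10⁹.

P_net ≈ 0.976 W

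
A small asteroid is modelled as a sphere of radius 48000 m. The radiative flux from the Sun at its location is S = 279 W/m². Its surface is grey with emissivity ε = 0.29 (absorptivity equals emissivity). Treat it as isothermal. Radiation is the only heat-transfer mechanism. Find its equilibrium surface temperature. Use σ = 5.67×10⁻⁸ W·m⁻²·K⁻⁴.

At equilibrium, absorbed power = emitted power.
Absorbing cross-section = πr² = 7.238×10⁹ m²; emitting surface = 4πr² = 2.895×10¹⁰ m² (ratio 4).
εS·A_cross = εσ·A_surf·T⁴  ⇒  T⁴ = S/(4σ)   (ε cancels).
T⁴ = 279/(4·5.67×10⁻⁸) = 1.230×10⁹ K⁴.
T = (1.230×10⁹)^(1/4).

T ≈ 187 K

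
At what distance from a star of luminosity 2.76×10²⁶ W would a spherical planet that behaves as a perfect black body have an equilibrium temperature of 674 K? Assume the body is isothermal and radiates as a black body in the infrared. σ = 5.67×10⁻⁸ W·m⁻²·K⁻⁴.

d ≈ 2.17×10¹⁰ m

For an isothermal black-emitting sphere, (1−a)S·πr² = σ·4πr²·T⁴ ⇒ S = 4σT⁴/(1−a).
S = 4·5.67×10⁻⁸·(674)⁴/1.00 = 46800 W/m².
Flux falls as S = L/(4πd²), so d = √(L/(4πS)) = √(2.76×10²⁶/(4π·46800)).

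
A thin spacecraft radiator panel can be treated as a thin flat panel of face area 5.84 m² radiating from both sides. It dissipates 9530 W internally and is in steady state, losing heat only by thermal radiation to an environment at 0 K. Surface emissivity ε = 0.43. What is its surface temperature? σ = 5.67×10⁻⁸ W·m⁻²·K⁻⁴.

Steady state: internal power = radiated power, P = εσA T⁴.
Radiating area A = 2·5.84 = 11.68 m².
T⁴ = P/(εσA) = 9530/(0.43·5.67×10⁻⁸·11.68) = 3.347×10¹⁰ K⁴.
T = (3.347×10¹⁰)^(1/4).

T ≈ 428 K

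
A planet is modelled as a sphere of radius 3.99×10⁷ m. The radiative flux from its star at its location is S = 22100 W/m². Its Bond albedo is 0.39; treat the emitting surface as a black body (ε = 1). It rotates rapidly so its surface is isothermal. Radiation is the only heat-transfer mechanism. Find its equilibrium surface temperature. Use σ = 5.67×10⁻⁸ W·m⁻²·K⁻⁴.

At equilibrium, absorbed power = emitted power.
Absorbing cross-section = πr² = 5.001×10¹⁵ m²; emitting surface = 4πr² = 2.001×10¹⁶ m² (ratio 4).
(1−a)S·A_cross = εσ·A_surf·T⁴  ⇒  T⁴ = (1−a)S/(4σ).
T⁴ = 0.610·22100/(4·5.67×10⁻⁸) = 5.944×10¹⁰ K⁴.
T = (5.944×10¹⁰)^(1/4).

T ≈ 494 K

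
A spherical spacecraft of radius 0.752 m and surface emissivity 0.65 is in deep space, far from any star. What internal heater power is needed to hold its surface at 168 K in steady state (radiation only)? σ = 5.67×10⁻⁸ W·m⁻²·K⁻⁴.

P = εσ·4πr²·T⁴.
4πr² = 7.106 m²; T⁴ = 7.966×10⁸ K⁴.
P = 0.65·5.67×10⁻⁸·7.106·7.966×10⁸.

P ≈ 209 W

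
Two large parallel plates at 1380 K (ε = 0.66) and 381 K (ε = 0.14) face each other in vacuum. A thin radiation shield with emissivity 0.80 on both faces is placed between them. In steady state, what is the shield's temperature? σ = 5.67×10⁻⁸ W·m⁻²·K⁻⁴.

T_s ≈ 1310 K

In steady state the net flux on the hot side equals that on the cold side.
σ(T₁⁴−T_s⁴)/D₁ = σ(T_s⁴−T₂⁴)/D₂, with D₁ = 1/ε₁+1/ε_s−1 = 1.765, D₂ = 1/ε_s+1/ε₂−1 = 7.393.
Solve for T_s⁴: T_s⁴ = (D₂·T₁⁴ + D₁·T₂⁴)/(D₁+D₂) = 2.932×10¹² K⁴.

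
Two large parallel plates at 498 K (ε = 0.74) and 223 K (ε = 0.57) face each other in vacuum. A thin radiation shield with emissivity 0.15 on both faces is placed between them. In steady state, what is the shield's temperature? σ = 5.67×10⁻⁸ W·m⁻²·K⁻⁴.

In steady state the net flux on the hot side equals that on the cold side.
σ(T₁⁴−T_s⁴)/D₁ = σ(T_s⁴−T₂⁴)/D₂, with D₁ = 1/ε₁+1/ε_s−1 = 7.018, D₂ = 1/ε_s+1/ε₂−1 = 7.421.
Solve for T_s⁴: T_s⁴ = (D₂·T₁⁴ + D₁·T₂⁴)/(D₁+D₂) = 3.281×10¹⁰ K⁴.

T_s ≈ 426 K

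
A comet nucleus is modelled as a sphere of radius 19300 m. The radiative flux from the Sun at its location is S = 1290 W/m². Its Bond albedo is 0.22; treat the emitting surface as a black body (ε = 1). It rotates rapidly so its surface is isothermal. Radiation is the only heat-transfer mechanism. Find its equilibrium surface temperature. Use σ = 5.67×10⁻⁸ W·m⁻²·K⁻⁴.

At equilibrium, absorbed power = emitted power.
Absorbing cross-section = πr² = 1.170×10⁹ m²; emitting surface = 4πr² = 4.681×10⁹ m² (ratio 4).
(1−a)S·A_cross = εσ·A_surf·T⁴  ⇒  T⁴ = (1−a)S/(4σ).
T⁴ = 0.780·1290/(4·5.67×10⁻⁸) = 4.437×10⁹ K⁴.
T = (4.437×10⁹)^(1/4).

T ≈ 258 K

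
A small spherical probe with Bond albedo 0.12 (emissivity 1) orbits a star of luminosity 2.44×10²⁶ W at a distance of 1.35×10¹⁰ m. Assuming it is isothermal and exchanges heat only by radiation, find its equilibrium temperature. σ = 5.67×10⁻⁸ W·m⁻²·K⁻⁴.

First find the stellar flux at distance d: S = L/(4πd²) = 2.44×10²⁶/(4π·(1.35×10¹⁰)²) = 1.065×10⁵ W/m².
For an isothermal sphere, absorbed (1−a)S·πr² = emitted σ·4πr²·T⁴, so T⁴ = (1−a)S/(4σ).
T⁴ = 0.880·1.065×10⁵/(4·5.67×10⁻⁸) = 4.134×10¹¹ K⁴.

T ≈ 802 K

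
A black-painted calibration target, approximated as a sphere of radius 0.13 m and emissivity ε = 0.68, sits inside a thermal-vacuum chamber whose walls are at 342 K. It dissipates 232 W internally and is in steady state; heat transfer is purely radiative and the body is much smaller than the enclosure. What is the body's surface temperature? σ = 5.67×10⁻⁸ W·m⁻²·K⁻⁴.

For a small grey body in a large enclosure, net radiated power = εσA(T⁴ − T_w⁴).
Steady state: P = εσA(T⁴ − T_w⁴) with A = 4πr² = 0.2124 m².
T⁴ = P/(εσA) + T_w⁴ = 232/(0.68·5.67×10⁻⁸·0.2124) + (342)⁴
    = 2.833×10¹⁰ + 1.368×10¹⁰ = 4.201×10¹⁰ K⁴.

T ≈ 453 K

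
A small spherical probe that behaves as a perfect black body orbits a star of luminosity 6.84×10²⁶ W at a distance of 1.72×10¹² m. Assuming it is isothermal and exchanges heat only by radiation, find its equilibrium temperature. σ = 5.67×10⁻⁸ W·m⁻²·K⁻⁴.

First find the stellar flux at distance d: S = L/(4πd²) = 6.84×10²⁶/(4π·(1.72×10¹²)²) = 18.40 W/m².
For an isothermal sphere, absorbed (1−a)S·πr² = emitted σ·4πr²·T⁴, so T⁴ = (1−a)S/(4σ).
T⁴ = 1.00·18.40/(4·5.67×10⁻⁸) = 8.112×10⁷ K⁴.

T ≈ 94.9 K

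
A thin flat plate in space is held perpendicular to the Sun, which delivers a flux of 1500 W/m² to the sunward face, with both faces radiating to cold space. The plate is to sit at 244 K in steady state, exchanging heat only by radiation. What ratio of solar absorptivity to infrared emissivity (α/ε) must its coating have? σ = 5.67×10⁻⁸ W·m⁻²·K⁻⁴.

Balance: αS·A = εσ·2A·T⁴ ⇒ α/ε = 2σT⁴/S.
α/ε = 2·5.67×10⁻⁸·(244)⁴/1500 = 2·5.67×10⁻⁸·3.545×10⁹/1500.

α/ε ≈ 0.268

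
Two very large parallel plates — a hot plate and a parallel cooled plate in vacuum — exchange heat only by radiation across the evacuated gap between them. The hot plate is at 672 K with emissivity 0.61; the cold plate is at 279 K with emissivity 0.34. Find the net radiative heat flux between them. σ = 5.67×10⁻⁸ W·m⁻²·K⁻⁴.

For two infinite grey parallel plates, q = σ(T₁⁴ − T₂⁴)/(1/ε₁ + 1/ε₂ − 1).
T₁⁴ − T₂⁴ = 2.039×10¹¹ − 6.059×10⁹ = 1.979×10¹¹ K⁴.
1/ε₁ + 1/ε₂ − 1 = 1.639 + 2.941 − 1 = 3.581.
q = 5.67×10⁻⁸ × 1.979×10¹¹ / 3.581.

q ≈ 3130 W/m²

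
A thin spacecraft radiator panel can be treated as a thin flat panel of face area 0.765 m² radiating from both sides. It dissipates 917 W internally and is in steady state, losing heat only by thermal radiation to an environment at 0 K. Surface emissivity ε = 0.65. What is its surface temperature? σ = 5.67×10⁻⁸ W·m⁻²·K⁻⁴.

T ≈ 357 K

Steady state: internal power = radiated power, P = εσA T⁴.
Radiating area A = 2·0.765 = 1.530 m².
T⁴ = P/(εσA) = 917/(0.65·5.67×10⁻⁸·1.530) = 1.626×10¹⁰ K⁴.
T = (1.626×10¹⁰)^(1/4).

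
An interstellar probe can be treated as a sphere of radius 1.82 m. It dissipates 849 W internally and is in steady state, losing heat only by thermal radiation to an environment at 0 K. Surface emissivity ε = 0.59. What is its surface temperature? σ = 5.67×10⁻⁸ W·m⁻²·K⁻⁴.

T ≈ 157 K

Steady state: internal power = radiated power, P = εσA T⁴.
Radiating area A = 4πr² = 41.62 m².
T⁴ = P/(εσA) = 849/(0.59·5.67×10⁻⁸·41.62) = 6.097×10⁸ K⁴.
T = (6.097×10⁸)^(1/4).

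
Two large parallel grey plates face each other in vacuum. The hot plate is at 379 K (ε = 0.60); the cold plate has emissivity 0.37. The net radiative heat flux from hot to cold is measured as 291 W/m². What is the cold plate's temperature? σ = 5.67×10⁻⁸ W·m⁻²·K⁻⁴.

q = σ(T₁⁴ − T₂⁴)/(1/ε₁ + 1/ε₂ − 1); denominator = 3.369.
T₂⁴ = T₁⁴ − q·(1/ε₁+1/ε₂−1)/σ = 2.063×10¹⁰ − 291·3.369/5.67×10⁻⁸
    = 3.340×10⁹ K⁴.

T₂ ≈ 240 K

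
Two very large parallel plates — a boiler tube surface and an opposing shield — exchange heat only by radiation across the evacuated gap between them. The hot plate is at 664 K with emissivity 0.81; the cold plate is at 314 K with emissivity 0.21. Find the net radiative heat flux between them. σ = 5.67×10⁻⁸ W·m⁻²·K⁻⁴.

q ≈ 2100 W/m²

For two infinite grey parallel plates, q = σ(T₁⁴ − T₂⁴)/(1/ε₁ + 1/ε₂ − 1).
T₁⁴ − T₂⁴ = 1.944×10¹¹ − 9.721×10⁹ = 1.847×10¹¹ K⁴.
1/ε₁ + 1/ε₂ − 1 = 1.235 + 4.762 − 1 = 4.996.
q = 5.67×10⁻⁸ × 1.847×10¹¹ / 4.996.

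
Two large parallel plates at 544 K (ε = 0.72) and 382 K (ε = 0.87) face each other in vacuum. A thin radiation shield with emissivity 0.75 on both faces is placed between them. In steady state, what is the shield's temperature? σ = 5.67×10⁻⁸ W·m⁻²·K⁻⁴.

In steady state the net flux on the hot side equals that on the cold side.
σ(T₁⁴−T_s⁴)/D₁ = σ(T_s⁴−T₂⁴)/D₂, with D₁ = 1/ε₁+1/ε_s−1 = 1.722, D₂ = 1/ε_s+1/ε₂−1 = 1.483.
Solve for T_s⁴: T_s⁴ = (D₂·T₁⁴ + D₁·T₂⁴)/(D₁+D₂) = 5.196×10¹⁰ K⁴.

T_s ≈ 477 K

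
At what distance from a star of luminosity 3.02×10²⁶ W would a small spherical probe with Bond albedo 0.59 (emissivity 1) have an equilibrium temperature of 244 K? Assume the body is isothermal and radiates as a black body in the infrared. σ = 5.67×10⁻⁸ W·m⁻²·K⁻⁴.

For an isothermal black-emitting sphere, (1−a)S·πr² = σ·4πr²·T⁴ ⇒ S = 4σT⁴/(1−a).
S = 4·5.67×10⁻⁸·(244)⁴/0.410 = 1961 W/m².
Flux falls as S = L/(4πd²), so d = √(L/(4πS)) = √(3.02×10²⁶/(4π·1961)).

d ≈ 1.11×10¹¹ m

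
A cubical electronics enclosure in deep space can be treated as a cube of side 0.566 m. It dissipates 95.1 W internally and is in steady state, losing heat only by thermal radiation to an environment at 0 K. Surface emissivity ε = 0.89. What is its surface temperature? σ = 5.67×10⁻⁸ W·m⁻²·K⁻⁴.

Steady state: internal power = radiated power, P = εσA T⁴.
Radiating area A = 6L² = 1.922 m².
T⁴ = P/(εσA) = 95.1/(0.89·5.67×10⁻⁸·1.922) = 9.804×10⁸ K⁴.
T = (9.804×10⁸)^(1/4).

T ≈ 177 K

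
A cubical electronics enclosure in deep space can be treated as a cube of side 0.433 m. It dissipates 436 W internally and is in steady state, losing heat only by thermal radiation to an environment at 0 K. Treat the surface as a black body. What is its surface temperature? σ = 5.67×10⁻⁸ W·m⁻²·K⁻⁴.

T ≈ 288 K

Steady state: internal power = radiated power, P = εσA T⁴.
Radiating area A = 6L² = 1.125 m².
T⁴ = P/(εσA) = 436/(1.0·5.67×10⁻⁸·1.125) = 6.836×10⁹ K⁴.
T = (6.836×10⁹)^(1/4).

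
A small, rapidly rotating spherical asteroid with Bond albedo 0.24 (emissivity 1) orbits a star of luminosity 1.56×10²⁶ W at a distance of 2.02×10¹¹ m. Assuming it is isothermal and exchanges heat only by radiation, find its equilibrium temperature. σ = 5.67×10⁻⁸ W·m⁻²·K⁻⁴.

First find the stellar flux at distance d: S = L/(4πd²) = 1.56×10²⁶/(4π·(2.02×10¹¹)²) = 304.2 W/m².
For an isothermal sphere, absorbed (1−a)S·πr² = emitted σ·4πr²·T⁴, so T⁴ = (1−a)S/(4σ).
T⁴ = 0.760·304.2/(4·5.67×10⁻⁸) = 1.019×10⁹ K⁴.

T ≈ 179 K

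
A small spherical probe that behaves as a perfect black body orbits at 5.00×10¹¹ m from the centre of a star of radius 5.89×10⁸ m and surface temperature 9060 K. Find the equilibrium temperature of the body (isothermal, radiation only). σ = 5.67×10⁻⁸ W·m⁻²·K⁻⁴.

T ≈ 220 K

The star's surface emits σT_*⁴; at distance d the flux is S = σT_*⁴(R_*/d)².
S = 5.67×10⁻⁸·(9060)⁴·(5.89×10⁸/5.00×10¹¹)² = 530.1 W/m².
For an isothermal sphere T⁴ = (1−a)S/(4σ) = 2.337×10⁹ K⁴.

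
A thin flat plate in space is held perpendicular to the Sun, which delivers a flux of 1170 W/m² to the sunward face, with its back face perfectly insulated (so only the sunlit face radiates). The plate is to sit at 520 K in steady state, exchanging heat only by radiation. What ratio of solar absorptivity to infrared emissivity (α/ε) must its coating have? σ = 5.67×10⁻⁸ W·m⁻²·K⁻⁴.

Balance: αS·A = εσ·1A·T⁴ ⇒ α/ε = σT⁴/S.
α/ε = 5.67×10⁻⁸·(520)⁴/1170 = 5.67×10⁻⁸·7.312×10¹⁰/1170.

α/ε ≈ 3.54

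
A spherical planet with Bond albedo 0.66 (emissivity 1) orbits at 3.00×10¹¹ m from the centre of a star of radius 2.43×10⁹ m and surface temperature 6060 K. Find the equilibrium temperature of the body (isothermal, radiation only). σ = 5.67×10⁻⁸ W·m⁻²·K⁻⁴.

T ≈ 294 K

The star's surface emits σT_*⁴; at distance d the flux is S = σT_*⁴(R_*/d)².
S = 5.67×10⁻⁸·(6060)⁴·(2.43×10⁹/3.00×10¹¹)² = 5017 W/m².
For an isothermal sphere T⁴ = (1−a)S/(4σ) = 7.521×10⁹ K⁴.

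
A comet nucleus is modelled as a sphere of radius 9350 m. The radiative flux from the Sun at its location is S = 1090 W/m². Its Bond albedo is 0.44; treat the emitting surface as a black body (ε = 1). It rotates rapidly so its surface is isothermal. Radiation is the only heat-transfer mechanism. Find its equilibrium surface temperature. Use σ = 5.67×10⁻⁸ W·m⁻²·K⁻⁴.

At equilibrium, absorbed power = emitted power.
Absorbing cross-section = πr² = 2.746×10⁸ m²; emitting surface = 4πr² = 1.099×10⁹ m² (ratio 4).
(1−a)S·A_cross = εσ·A_surf·T⁴  ⇒  T⁴ = (1−a)S/(4σ).
T⁴ = 0.560·1090/(4·5.67×10⁻⁸) = 2.691×10⁹ K⁴.
T = (2.691×10⁹)^(1/4).

T ≈ 228 K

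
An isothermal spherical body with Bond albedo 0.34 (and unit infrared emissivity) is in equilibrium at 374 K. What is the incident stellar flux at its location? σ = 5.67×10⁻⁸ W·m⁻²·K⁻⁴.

S ≈ 6720 W/m²

(1−a)S·πr² = σ·4πr²·T⁴ ⇒ S = 4σT⁴/(1−a).
S = 4·5.67×10⁻⁸·1.957×10¹⁰/0.660.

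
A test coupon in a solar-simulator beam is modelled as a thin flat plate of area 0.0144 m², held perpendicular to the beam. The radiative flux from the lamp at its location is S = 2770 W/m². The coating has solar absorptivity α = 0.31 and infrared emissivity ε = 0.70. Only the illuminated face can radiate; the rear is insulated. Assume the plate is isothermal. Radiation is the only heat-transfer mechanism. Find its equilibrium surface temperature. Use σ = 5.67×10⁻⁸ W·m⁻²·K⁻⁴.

T ≈ 384 K

At equilibrium, absorbed power = emitted power.
Absorbing cross-section = A = 0.01440 m²; emitting surface = A = 0.01440 m² (ratio 1).
αS·A_cross = εσ·A_surf·T⁴  ⇒  T⁴ = αS/(ε·1σ).
T⁴ = 0.310·2770/(0.70·1·5.67×10⁻⁸) = 2.164×10¹⁰ K⁴.
T = (2.164×10¹⁰)^(1/4).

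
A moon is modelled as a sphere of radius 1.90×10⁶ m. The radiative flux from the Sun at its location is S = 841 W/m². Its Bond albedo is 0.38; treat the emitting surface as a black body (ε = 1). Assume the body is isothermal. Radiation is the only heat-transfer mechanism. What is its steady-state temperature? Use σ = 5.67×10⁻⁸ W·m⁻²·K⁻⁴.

At equilibrium, absorbed power = emitted power.
Absorbing cross-section = πr² = 1.134×10¹³ m²; emitting surface = 4πr² = 4.536×10¹³ m² (ratio 4).
(1−a)S·A_cross = εσ·A_surf·T⁴  ⇒  T⁴ = (1−a)S/(4σ).
T⁴ = 0.620·841/(4·5.67×10⁻⁸) = 2.299×10⁹ K⁴.
T = (2.299×10⁹)^(1/4).

T ≈ 219 K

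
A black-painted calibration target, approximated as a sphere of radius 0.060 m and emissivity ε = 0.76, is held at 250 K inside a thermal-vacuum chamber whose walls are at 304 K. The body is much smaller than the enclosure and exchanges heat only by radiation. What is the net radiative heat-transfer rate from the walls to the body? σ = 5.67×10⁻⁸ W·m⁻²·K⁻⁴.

P_net ≈ 9.03 W

For a small grey body in a large enclosure: P_net = εσA(T_body⁴ − T_wall⁴).
A = 4πr² = 0.04524 m²; T_body⁴ − T_wall⁴ = 3.906×10⁹ − 8.541×10⁹ = -4.634×10⁹ K⁴.
|P_net| = 0.76·5.67×10⁻⁸·0.04524·4.634×10⁹.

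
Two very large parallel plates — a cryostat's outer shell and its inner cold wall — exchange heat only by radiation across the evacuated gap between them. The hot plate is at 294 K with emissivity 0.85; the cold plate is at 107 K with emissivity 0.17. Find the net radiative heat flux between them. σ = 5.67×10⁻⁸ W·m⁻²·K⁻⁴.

For two infinite grey parallel plates, q = σ(T₁⁴ − T₂⁴)/(1/ε₁ + 1/ε₂ − 1).
T₁⁴ − T₂⁴ = 7.471×10⁹ − 1.311×10⁸ = 7.340×10⁹ K⁴.
1/ε₁ + 1/ε₂ − 1 = 1.176 + 5.882 − 1 = 6.059.
q = 5.67×10⁻⁸ × 7.340×10⁹ / 6.059.

q ≈ 68.7 W/m²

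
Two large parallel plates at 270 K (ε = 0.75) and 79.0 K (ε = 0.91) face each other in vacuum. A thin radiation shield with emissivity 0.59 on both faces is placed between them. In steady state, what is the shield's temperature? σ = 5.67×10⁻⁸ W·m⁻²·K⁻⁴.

T_s ≈ 224 K

In steady state the net flux on the hot side equals that on the cold side.
σ(T₁⁴−T_s⁴)/D₁ = σ(T_s⁴−T₂⁴)/D₂, with D₁ = 1/ε₁+1/ε_s−1 = 2.028, D₂ = 1/ε_s+1/ε₂−1 = 1.794.
Solve for T_s⁴: T_s⁴ = (D₂·T₁⁴ + D₁·T₂⁴)/(D₁+D₂) = 2.515×10⁹ K⁴.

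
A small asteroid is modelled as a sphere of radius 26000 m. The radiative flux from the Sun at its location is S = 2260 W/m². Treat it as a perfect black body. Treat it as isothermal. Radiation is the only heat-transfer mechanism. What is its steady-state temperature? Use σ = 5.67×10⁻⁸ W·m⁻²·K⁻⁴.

At equilibrium, absorbed power = emitted power.
Absorbing cross-section = πr² = 2.124×10⁹ m²; emitting surface = 4πr² = 8.495×10⁹ m² (ratio 4).
S·A_cross = εσ·A_surf·T⁴  ⇒  T⁴ = S/(4σ).
T⁴ = 1.00·2260/(4·5.67×10⁻⁸) = 9.965×10⁹ K⁴.
T = (9.965×10⁹)^(1/4).

T ≈ 316 K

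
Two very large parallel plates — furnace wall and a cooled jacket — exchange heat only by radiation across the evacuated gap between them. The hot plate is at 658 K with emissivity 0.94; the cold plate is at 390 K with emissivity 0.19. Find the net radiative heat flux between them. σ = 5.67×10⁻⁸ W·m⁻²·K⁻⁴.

For two infinite grey parallel plates, q = σ(T₁⁴ − T₂⁴)/(1/ε₁ + 1/ε₂ − 1).
T₁⁴ − T₂⁴ = 1.875×10¹¹ − 2.313×10¹⁰ = 1.643×10¹¹ K⁴.
1/ε₁ + 1/ε₂ − 1 = 1.064 + 5.263 − 1 = 5.327.
q = 5.67×10⁻⁸ × 1.643×10¹¹ / 5.327.

q ≈ 1750 W/m²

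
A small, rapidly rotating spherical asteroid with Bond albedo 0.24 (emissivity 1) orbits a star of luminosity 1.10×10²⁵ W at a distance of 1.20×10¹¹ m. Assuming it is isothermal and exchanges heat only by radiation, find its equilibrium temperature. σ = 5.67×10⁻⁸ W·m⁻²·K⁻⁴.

First find the stellar flux at distance d: S = L/(4πd²) = 1.10×10²⁵/(4π·(1.20×10¹¹)²) = 60.79 W/m².
For an isothermal sphere, absorbed (1−a)S·πr² = emitted σ·4πr²·T⁴, so T⁴ = (1−a)S/(4σ).
T⁴ = 0.760·60.79/(4·5.67×10⁻⁸) = 2.037×10⁸ K⁴.

T ≈ 119 K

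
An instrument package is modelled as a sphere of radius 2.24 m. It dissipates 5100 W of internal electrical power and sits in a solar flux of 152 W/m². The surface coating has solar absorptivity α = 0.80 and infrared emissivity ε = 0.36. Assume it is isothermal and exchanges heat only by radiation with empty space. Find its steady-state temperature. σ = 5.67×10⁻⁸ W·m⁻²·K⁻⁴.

At steady state, absorbed solar power + internal power = radiated power.
Absorbed: α·S·A_cross = 0.80·152·15.76 = 1917 W (cross-section πr²).
Total input = 1917 + 5100 = 7017 W.
Radiated: εσ·A_surf·T⁴ with A_surf = 4πr² = 63.05 m².
T⁴ = 7017/(0.36·5.67×10⁻⁸·63.05) = 5.452×10⁹ K⁴.

T ≈ 272 K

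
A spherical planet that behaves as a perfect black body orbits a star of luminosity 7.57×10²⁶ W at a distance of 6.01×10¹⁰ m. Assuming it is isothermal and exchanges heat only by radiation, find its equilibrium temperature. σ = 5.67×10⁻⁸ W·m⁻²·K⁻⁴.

First find the stellar flux at distance d: S = L/(4πd²) = 7.57×10²⁶/(4π·(6.01×10¹⁰)²) = 16680 W/m².
For an isothermal sphere, absorbed (1−a)S·πr² = emitted σ·4πr²·T⁴, so T⁴ = (1−a)S/(4σ).
T⁴ = 1.00·16680/(4·5.67×10⁻⁸) = 7.353×10¹⁰ K⁴.

T ≈ 521 K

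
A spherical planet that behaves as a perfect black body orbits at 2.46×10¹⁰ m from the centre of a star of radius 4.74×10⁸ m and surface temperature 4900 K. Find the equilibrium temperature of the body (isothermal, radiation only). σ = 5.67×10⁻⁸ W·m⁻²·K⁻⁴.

T ≈ 481 K

The star's surface emits σT_*⁴; at distance d the flux is S = σT_*⁴(R_*/d)².
S = 5.67×10⁻⁸·(4900)⁴·(4.74×10⁸/2.46×10¹⁰)² = 12140 W/m².
For an isothermal sphere T⁴ = (1−a)S/(4σ) = 5.351×10¹⁰ K⁴.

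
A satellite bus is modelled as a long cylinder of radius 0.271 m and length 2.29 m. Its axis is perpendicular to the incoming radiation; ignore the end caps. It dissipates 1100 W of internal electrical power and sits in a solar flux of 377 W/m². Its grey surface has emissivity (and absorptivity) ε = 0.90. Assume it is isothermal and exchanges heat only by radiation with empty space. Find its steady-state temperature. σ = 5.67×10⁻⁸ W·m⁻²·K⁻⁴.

T ≈ 296 K

At steady state, absorbed solar power + internal power = radiated power.
Absorbed: α·S·A_cross = 0.90·377·1.241 = 421.1 W (cross-section 2rL).
Total input = 421.1 + 1100 = 1521 W.
Radiated: εσ·A_surf·T⁴ with A_surf = 2πrL = 3.899 m².
T⁴ = 1521/(0.90·5.67×10⁻⁸·3.899) = 7.645×10⁹ K⁴.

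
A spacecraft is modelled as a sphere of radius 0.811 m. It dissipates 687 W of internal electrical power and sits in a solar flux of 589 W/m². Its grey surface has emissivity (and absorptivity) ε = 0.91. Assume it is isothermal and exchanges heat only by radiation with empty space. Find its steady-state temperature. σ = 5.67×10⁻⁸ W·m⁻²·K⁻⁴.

At steady state, absorbed solar power + internal power = radiated power.
Absorbed: α·S·A_cross = 0.91·589·2.066 = 1108 W (cross-section πr²).
Total input = 1108 + 687 = 1795 W.
Radiated: εσ·A_surf·T⁴ with A_surf = 4πr² = 8.265 m².
T⁴ = 1795/(0.91·5.67×10⁻⁸·8.265) = 4.208×10⁹ K⁴.

T ≈ 255 K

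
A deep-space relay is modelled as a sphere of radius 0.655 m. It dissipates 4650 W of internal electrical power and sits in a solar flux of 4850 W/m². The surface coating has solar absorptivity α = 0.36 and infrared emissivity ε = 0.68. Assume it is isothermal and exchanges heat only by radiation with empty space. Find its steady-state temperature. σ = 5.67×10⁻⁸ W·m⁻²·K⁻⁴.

At steady state, absorbed solar power + internal power = radiated power.
Absorbed: α·S·A_cross = 0.36·4850·1.348 = 2353 W (cross-section πr²).
Total input = 2353 + 4650 = 7003 W.
Radiated: εσ·A_surf·T⁴ with A_surf = 4πr² = 5.391 m².
T⁴ = 7003/(0.68·5.67×10⁻⁸·5.391) = 3.369×10¹⁰ K⁴.

T ≈ 428 K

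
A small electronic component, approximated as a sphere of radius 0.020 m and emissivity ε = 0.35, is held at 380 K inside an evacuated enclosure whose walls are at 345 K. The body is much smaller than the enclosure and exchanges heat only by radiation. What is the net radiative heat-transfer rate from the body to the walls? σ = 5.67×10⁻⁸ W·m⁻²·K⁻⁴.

P_net ≈ 0.667 W

For a small grey body in a large enclosure: P_net = εσA(T_body⁴ − T_wall⁴).
A = 4πr² = 0.005027 m²; T_body⁴ − T_wall⁴ = 2.085×10¹⁰ − 1.417×10¹⁰ = 6.684×10⁹ K⁴.
|P_net| = 0.35·5.67×10⁻⁸·0.005027·6.684×10⁹.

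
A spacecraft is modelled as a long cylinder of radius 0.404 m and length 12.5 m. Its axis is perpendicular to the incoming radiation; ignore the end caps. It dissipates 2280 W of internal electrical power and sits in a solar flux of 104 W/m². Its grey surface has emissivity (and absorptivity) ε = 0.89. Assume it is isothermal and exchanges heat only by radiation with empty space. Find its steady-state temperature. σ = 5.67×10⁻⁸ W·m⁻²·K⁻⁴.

At steady state, absorbed solar power + internal power = radiated power.
Absorbed: α·S·A_cross = 0.89·104·10.10 = 934.9 W (cross-section 2rL).
Total input = 934.9 + 2280 = 3215 W.
Radiated: εσ·A_surf·T⁴ with A_surf = 2πrL = 31.73 m².
T⁴ = 3215/(0.89·5.67×10⁻⁸·31.73) = 2.008×10⁹ K⁴.

T ≈ 212 K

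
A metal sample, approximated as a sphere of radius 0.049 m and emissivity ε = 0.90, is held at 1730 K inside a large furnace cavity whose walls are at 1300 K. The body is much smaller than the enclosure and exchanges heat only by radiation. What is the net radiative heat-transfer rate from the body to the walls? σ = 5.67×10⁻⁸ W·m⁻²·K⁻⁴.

P_net ≈ 9390 W

For a small grey body in a large enclosure: P_net = εσA(T_body⁴ − T_wall⁴).
A = 4πr² = 0.03017 m²; T_body⁴ − T_wall⁴ = 8.957×10¹² − 2.856×10¹² = 6.101×10¹² K⁴.
|P_net| = 0.90·5.67×10⁻⁸·0.03017·6.101×10¹².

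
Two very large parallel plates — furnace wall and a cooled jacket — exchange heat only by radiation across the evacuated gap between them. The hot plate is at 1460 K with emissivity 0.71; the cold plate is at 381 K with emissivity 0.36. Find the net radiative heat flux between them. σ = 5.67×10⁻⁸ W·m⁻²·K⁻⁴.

For two infinite grey parallel plates, q = σ(T₁⁴ − T₂⁴)/(1/ε₁ + 1/ε₂ − 1).
T₁⁴ − T₂⁴ = 4.544×10¹² − 2.107×10¹⁰ = 4.523×10¹² K⁴.
1/ε₁ + 1/ε₂ − 1 = 1.408 + 2.778 − 1 = 3.186.
q = 5.67×10⁻⁸ × 4.523×10¹² / 3.186.

q ≈ 80500 W/m²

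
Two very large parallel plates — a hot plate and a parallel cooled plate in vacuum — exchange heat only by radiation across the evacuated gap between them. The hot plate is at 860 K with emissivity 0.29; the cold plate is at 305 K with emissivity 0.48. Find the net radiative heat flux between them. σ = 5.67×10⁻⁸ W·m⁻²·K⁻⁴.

For two infinite grey parallel plates, q = σ(T₁⁴ − T₂⁴)/(1/ε₁ + 1/ε₂ − 1).
T₁⁴ − T₂⁴ = 5.470×10¹¹ − 8.654×10⁹ = 5.384×10¹¹ K⁴.
1/ε₁ + 1/ε₂ − 1 = 3.448 + 2.083 − 1 = 4.532.
q = 5.67×10⁻⁸ × 5.384×10¹¹ / 4.532.

q ≈ 6740 W/m²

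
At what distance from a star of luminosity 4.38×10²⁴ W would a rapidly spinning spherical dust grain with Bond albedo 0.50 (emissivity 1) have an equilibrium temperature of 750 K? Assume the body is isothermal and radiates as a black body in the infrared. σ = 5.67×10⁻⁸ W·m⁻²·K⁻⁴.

For an isothermal black-emitting sphere, (1−a)S·πr² = σ·4πr²·T⁴ ⇒ S = 4σT⁴/(1−a).
S = 4·5.67×10⁻⁸·(750)⁴/0.500 = 1.435×10⁵ W/m².
Flux falls as S = L/(4πd²), so d = √(L/(4πS)) = √(4.38×10²⁴/(4π·1.435×10⁵)).

d ≈ 1.56×10⁹ m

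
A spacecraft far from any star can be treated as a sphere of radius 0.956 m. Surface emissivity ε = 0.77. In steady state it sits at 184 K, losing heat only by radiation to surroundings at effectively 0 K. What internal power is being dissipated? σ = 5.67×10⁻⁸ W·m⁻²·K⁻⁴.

Steady state: P = εσA T⁴.
A = 4πr² = 11.48 m²; T⁴ = (184)⁴ = 1.146×10⁹ K⁴.
P = 0.77 × 5.67×10⁻⁸ × 11.48 × 1.146×10⁹.

P ≈ 575 W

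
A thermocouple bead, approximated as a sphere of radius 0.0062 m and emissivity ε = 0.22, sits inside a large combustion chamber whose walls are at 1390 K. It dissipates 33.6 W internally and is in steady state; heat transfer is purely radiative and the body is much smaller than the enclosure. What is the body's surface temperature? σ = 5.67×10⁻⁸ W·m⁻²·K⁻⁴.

For a small grey body in a large enclosure, net radiated power = εσA(T⁴ − T_w⁴).
Steady state: P = εσA(T⁴ − T_w⁴) with A = 4πr² = 4.831×10⁻⁴ m².
T⁴ = P/(εσA) + T_w⁴ = 33.6/(0.22·5.67×10⁻⁸·4.831×10⁻⁴) + (1390)⁴
    = 5.576×10¹² + 3.733×10¹² = 9.309×10¹² K⁴.

T ≈ 1750 K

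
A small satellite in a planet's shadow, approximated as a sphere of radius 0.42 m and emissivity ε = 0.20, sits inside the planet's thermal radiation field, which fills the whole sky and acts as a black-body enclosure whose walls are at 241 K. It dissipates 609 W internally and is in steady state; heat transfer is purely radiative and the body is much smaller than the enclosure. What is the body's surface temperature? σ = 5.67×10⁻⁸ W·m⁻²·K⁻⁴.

T ≈ 408 K

For a small grey body in a large enclosure, net radiated power = εσA(T⁴ − T_w⁴).
Steady state: P = εσA(T⁴ − T_w⁴) with A = 4πr² = 2.217 m².
T⁴ = P/(εσA) + T_w⁴ = 609/(0.20·5.67×10⁻⁸·2.217) + (241)⁴
    = 2.423×10¹⁰ + 3.373×10⁹ = 2.760×10¹⁰ K⁴.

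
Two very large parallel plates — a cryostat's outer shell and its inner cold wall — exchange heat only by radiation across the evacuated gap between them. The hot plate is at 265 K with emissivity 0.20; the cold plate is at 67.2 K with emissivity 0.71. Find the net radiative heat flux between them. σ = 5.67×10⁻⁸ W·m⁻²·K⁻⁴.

For two infinite grey parallel plates, q = σ(T₁⁴ − T₂⁴)/(1/ε₁ + 1/ε₂ − 1).
T₁⁴ − T₂⁴ = 4.932×10⁹ − 2.039×10⁷ = 4.911×10⁹ K⁴.
1/ε₁ + 1/ε₂ − 1 = 5.000 + 1.408 − 1 = 5.408.
q = 5.67×10⁻⁸ × 4.911×10⁹ / 5.408.

q ≈ 51.5 W/m²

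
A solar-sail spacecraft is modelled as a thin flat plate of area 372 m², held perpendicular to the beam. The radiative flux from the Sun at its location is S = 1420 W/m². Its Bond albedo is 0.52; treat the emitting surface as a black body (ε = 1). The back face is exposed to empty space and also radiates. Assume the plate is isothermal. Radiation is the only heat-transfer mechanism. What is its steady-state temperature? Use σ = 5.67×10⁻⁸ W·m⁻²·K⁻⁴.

At equilibrium, absorbed power = emitted power.
Absorbing cross-section = A = 372.0 m²; emitting surface = 2A = 744.0 m² (ratio 2).
(1−a)S·A_cross = εσ·A_surf·T⁴  ⇒  T⁴ = (1−a)S/(2σ).
T⁴ = 0.480·1420/(2·5.67×10⁻⁸) = 6.011×10⁹ K⁴.
T = (6.011×10⁹)^(1/4).

T ≈ 278 K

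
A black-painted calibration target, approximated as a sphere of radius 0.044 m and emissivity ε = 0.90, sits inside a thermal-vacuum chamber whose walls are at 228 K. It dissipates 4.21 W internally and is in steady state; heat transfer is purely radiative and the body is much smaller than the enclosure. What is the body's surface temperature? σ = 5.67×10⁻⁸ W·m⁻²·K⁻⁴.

For a small grey body in a large enclosure, net radiated power = εσA(T⁴ − T_w⁴).
Steady state: P = εσA(T⁴ − T_w⁴) with A = 4πr² = 0.02433 m².
T⁴ = P/(εσA) + T_w⁴ = 4.21/(0.90·5.67×10⁻⁸·0.02433) + (228)⁴
    = 3.391×10⁹ + 2.702×10⁹ = 6.093×10⁹ K⁴.

T ≈ 279 K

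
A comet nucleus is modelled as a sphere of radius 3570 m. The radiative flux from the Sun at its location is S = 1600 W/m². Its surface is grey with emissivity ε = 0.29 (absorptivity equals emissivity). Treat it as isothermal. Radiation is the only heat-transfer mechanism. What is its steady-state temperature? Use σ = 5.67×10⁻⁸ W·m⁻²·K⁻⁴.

T ≈ 290 K

At equilibrium, absorbed power = emitted power.
Absorbing cross-section = πr² = 4.004×10⁷ m²; emitting surface = 4πr² = 1.602×10⁸ m² (ratio 4).
εS·A_cross = εσ·A_surf·T⁴  ⇒  T⁴ = S/(4σ)   (ε cancels).
T⁴ = 1600/(4·5.67×10⁻⁸) = 7.055×10⁹ K⁴.
T = (7.055×10⁹)^(1/4).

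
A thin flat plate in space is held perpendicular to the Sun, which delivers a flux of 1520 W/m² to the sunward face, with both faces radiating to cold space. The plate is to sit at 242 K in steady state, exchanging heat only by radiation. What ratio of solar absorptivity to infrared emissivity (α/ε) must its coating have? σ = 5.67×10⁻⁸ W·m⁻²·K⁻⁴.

Balance: αS·A = εσ·2A·T⁴ ⇒ α/ε = 2σT⁴/S.
α/ε = 2·5.67×10⁻⁸·(242)⁴/1520 = 2·5.67×10⁻⁸·3.430×10⁹/1520.

α/ε ≈ 0.256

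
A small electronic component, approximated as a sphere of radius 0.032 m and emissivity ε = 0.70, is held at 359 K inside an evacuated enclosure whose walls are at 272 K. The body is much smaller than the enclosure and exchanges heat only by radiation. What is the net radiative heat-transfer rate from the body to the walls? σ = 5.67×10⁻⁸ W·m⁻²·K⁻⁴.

P_net ≈ 5.69 W

For a small grey body in a large enclosure: P_net = εσA(T_body⁴ − T_wall⁴).
A = 4πr² = 0.01287 m²; T_body⁴ − T_wall⁴ = 1.661×10¹⁰ − 5.474×10⁹ = 1.114×10¹⁰ K⁴.
|P_net| = 0.70·5.67×10⁻⁸·0.01287·1.114×10¹⁰.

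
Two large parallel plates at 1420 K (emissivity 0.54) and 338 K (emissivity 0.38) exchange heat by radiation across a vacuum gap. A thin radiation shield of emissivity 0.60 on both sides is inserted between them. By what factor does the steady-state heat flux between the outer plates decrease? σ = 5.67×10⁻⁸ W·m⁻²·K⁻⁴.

Without shield: q₀ = σΔ(T⁴)/(1/ε₁+1/ε₂−1) with denominator 3.483.
With shield the two gaps are in series; the resistances add: (1/ε₁+1/ε_s−1)+(1/ε_s+1/ε₂−1) = 2.519+3.298 = 5.817.
Heat-flux ratio q₀/q = 5.817/3.483.

factor ≈ 1.67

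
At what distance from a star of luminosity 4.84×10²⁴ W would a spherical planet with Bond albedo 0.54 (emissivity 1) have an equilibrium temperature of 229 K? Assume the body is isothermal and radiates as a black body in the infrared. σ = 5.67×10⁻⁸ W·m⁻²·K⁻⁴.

d ≈ 1.69×10¹⁰ m

For an isothermal black-emitting sphere, (1−a)S·πr² = σ·4πr²·T⁴ ⇒ S = 4σT⁴/(1−a).
S = 4·5.67×10⁻⁸·(229)⁴/0.460 = 1356 W/m².
Flux falls as S = L/(4πd²), so d = √(L/(4πS)) = √(4.84×10²⁴/(4π·1356)).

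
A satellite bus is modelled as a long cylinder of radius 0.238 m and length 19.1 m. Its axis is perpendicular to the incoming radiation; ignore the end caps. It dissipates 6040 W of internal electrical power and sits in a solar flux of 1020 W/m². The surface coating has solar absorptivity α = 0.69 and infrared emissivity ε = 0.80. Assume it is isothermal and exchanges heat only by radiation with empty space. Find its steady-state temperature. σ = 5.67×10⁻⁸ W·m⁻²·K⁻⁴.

At steady state, absorbed solar power + internal power = radiated power.
Absorbed: α·S·A_cross = 0.69·1020·9.092 = 6399 W (cross-section 2rL).
Total input = 6399 + 6040 = 12440 W.
Radiated: εσ·A_surf·T⁴ with A_surf = 2πrL = 28.56 m².
T⁴ = 12440/(0.80·5.67×10⁻⁸·28.56) = 9.601×10⁹ K⁴.

T ≈ 313 K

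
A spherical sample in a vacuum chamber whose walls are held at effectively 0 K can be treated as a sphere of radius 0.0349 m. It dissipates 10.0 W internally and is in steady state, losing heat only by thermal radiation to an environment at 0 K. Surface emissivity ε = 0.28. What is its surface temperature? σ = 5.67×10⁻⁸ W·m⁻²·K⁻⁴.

Steady state: internal power = radiated power, P = εσA T⁴.
Radiating area A = 4πr² = 0.01531 m².
T⁴ = P/(εσA) = 10.0/(0.28·5.67×10⁻⁸·0.01531) = 4.115×10¹⁰ K⁴.
T = (4.115×10¹⁰)^(1/4).

T ≈ 450 K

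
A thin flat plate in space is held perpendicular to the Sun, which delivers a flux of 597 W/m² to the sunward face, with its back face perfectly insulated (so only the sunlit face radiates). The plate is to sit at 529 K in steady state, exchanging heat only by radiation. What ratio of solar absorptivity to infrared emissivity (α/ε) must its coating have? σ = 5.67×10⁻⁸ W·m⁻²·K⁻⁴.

Balance: αS·A = εσ·1A·T⁴ ⇒ α/ε = σT⁴/S.
α/ε = 5.67×10⁻⁸·(529)⁴/597 = 5.67×10⁻⁸·7.831×10¹⁰/597.

α/ε ≈ 7.44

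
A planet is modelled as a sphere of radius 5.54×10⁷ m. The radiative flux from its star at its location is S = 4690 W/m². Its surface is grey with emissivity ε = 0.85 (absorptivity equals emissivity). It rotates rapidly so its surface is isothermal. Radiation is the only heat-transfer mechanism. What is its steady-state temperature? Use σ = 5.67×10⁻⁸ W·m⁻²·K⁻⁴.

T ≈ 379 K

At equilibrium, absorbed power = emitted power.
Absorbing cross-section = πr² = 9.642×10¹⁵ m²; emitting surface = 4πr² = 3.857×10¹⁶ m² (ratio 4).
εS·A_cross = εσ·A_surf·T⁴  ⇒  T⁴ = S/(4σ)   (ε cancels).
T⁴ = 4690/(4·5.67×10⁻⁸) = 2.068×10¹⁰ K⁴.
T = (2.068×10¹⁰)^(1/4).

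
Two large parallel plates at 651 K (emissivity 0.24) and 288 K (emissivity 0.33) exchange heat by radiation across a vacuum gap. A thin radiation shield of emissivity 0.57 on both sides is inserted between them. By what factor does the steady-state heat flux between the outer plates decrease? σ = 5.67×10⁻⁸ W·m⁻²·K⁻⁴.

factor ≈ 1.40

Without shield: q₀ = σΔ(T⁴)/(1/ε₁+1/ε₂−1) with denominator 6.197.
With shield the two gaps are in series; the resistances add: (1/ε₁+1/ε_s−1)+(1/ε_s+1/ε₂−1) = 4.921+3.785 = 8.706.
Heat-flux ratio q₀/q = 8.706/6.197.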